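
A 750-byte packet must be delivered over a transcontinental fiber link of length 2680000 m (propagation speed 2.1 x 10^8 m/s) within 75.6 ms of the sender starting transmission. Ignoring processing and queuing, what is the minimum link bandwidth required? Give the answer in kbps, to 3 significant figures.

95.5 kbps

L = 6000 bits.
Propagation delay = 2680000 / 210000000 = 12.7619 ms.
Transmission budget = 75.6 − 12.7619 = 62.8381 ms.
R ≥ L / t_tx = 6000 bits / 0.0628381 s = 95.5 kbps.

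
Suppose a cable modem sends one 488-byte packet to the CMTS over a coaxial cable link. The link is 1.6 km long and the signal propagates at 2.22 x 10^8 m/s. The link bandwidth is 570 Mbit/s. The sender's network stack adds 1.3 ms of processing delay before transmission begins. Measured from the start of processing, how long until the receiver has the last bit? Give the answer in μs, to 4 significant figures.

1314 μs

L = 488 × 8 = 3904 bits.
Transmission delay = L/R = 3904 / 570000000 = 6.84912 μs.
Propagation delay = d/s = 1600 m / 2.22e+08 m/s = 7.20721 μs.
Plus processing delay 1.3 ms = 1300 μs.
Total = 1314 μs.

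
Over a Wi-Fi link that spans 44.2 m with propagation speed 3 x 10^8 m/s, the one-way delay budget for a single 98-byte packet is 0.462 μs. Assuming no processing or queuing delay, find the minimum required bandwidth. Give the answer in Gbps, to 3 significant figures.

L = 784 bits.
Propagation delay = 44.2 / 300000000 = 0.147333 μs.
Transmission budget = 0.462 − 0.147333 = 0.314667 μs.
R ≥ L / t_tx = 784 bits / 3.14667e-07 s = 2.49 Gbps.

2.49 Gbps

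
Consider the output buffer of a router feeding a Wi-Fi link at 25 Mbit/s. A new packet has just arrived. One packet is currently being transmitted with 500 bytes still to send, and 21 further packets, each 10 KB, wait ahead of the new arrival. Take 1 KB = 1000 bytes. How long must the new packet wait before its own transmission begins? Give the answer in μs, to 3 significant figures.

Each queued packet: L/R = 80000/25000000 = 3200 μs.
21 queued → 67200 μs.
Plus remaining 4000 bits of current packet: 160 μs.
Queuing delay = 67400 μs.

67400 μs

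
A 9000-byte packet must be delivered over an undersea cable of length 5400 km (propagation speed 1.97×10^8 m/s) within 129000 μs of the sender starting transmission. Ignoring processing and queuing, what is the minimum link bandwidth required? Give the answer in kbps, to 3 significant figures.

709 kbps

L = 72000 bits.
Propagation delay = 5400000 / 197000000 = 27411.2 μs.
Transmission budget = 129000 − 27411.2 = 101589 μs.
R ≥ L / t_tx = 72000 bits / 0.101589 s = 709 kbps.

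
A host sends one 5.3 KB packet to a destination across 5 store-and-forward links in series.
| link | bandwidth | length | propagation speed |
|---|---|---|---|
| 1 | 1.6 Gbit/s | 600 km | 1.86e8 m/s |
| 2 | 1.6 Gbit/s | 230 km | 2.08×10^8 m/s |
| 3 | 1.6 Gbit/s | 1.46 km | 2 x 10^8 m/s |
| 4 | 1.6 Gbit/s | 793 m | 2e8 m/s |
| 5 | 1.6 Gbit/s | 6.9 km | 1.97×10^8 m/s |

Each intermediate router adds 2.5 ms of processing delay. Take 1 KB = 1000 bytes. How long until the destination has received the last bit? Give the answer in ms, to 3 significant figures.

14.5 ms

L = 42400 bits.
Transmission delay per hop = L/R = 42400/1600000000 = 0.0265 ms; 5 hops → 0.1325 ms.
Propagation delays (d/s per hop): 3.22581, 1.10577, 0.0073, 0.003965, 0.0350254 ms; sum = 4.37787 ms.
Processing at 4 router(s): 4 × 2.5 ms = 10 ms.
End-to-end = 14.5 ms.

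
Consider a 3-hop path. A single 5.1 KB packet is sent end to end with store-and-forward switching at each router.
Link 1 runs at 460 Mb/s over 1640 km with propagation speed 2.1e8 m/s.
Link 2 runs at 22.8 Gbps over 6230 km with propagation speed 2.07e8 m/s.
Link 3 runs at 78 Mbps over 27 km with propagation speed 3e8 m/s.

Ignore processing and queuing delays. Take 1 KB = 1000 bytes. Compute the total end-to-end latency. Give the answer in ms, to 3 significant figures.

38.6 ms

L = 40800 bits.
Transmission delays (L/R per hop): 0.0886957, 0.00178947, 0.523077 ms; sum = 0.613562 ms.
Propagation delays (d/s per hop): 7.80952, 30.0966, 0.09 ms; sum = 37.9961 ms.
End-to-end = 38.6 ms.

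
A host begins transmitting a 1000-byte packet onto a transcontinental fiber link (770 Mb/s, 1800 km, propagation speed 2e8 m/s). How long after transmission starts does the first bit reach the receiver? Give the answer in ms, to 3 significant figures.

9.00 ms

First bit experiences only propagation delay: d/s = 1800000/200000000 = 9.00 ms.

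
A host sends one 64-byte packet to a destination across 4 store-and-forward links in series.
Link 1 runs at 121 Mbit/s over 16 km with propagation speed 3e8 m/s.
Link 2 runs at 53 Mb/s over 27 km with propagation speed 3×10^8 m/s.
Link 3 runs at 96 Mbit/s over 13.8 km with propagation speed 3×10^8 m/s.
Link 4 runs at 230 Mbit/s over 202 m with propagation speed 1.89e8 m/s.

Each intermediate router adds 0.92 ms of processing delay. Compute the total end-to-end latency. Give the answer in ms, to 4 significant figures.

L = 64 × 8 = 512 bits.
Transmission delays (L/R per hop): 0.0042314, 0.00966038, 0.00533333, 0.00222609 ms; sum = 0.0214512 ms.
Propagation delays (d/s per hop): 0.0533333, 0.09, 0.046, 0.00106878 ms; sum = 0.190402 ms.
Processing at 3 router(s): 3 × 0.92 ms = 2.76 ms.
End-to-end = 2.972 ms.

2.972 ms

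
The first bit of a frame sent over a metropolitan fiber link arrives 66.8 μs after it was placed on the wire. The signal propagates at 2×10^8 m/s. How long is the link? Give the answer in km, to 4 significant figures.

13.36 km

d = s × t_prop = 200000000 × 6.68e-05 = 13.36 km.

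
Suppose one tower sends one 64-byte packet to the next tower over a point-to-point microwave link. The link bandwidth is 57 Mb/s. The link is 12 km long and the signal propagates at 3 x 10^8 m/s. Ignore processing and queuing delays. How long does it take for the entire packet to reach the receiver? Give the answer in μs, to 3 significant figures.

L = 64 × 8 = 512 bits.
Transmission delay = L/R = 512 / 57000000 = 8.98246 μs.
Propagation delay = d/s = 12000 m / 300000000 m/s = 40 μs.
Total = 49.0 μs.

49.0 μs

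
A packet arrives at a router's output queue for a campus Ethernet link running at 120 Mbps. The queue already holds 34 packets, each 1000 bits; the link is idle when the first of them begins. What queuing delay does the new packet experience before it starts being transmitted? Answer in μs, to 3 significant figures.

Each queued packet: L/R = 1000/120000000 = 8.33333 μs.
34 queued → 283.333 μs.
Queuing delay = 283 μs.

283 μs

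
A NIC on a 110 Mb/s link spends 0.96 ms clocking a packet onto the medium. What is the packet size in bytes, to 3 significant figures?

13200 bytes

L = R × t_tx = 110000000 b/s × 0.00096 s = 105600 bits.
In bytes: 105600 / 8 = 13200 bytes.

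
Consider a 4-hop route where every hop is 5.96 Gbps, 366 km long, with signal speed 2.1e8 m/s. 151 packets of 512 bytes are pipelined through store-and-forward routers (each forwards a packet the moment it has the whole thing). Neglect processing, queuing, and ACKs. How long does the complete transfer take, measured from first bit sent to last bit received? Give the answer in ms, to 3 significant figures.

Per-hop transmission t_tx = L/R = 4096/5960000000 = 0.000687248 ms.
Per-hop propagation t_prop = 366000/210000000 = 1.74286 ms.
Pipeline fill: first packet needs 4·t_tx to clear all hops; remaining 150 packets each add one t_tx.
Total = (4+151-1)·t_tx + 4·t_prop = 154·0.000687248 + 4·1.74286 = 7.08 ms.

7.08 ms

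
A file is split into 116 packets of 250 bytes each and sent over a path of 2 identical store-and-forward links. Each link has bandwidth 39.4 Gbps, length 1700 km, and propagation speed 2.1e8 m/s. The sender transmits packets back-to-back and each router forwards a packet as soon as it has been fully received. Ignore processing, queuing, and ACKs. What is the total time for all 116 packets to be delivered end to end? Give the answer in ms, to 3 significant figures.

16.2 ms

Per-hop transmission t_tx = L/R = 2000/39400000000 = 5.07614e-05 ms.
Per-hop propagation t_prop = 1700000/210000000 = 8.09524 ms.
Pipeline fill: first packet needs 2·t_tx to clear all hops; remaining 115 packets each add one t_tx.
Total = (2+116-1)·t_tx + 2·t_prop = 117·5.07614e-05 + 2·8.09524 = 16.2 ms.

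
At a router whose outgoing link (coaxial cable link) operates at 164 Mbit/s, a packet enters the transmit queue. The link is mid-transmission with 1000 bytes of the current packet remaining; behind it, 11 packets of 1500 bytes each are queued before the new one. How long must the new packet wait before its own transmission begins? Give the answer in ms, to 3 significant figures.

Each queued packet: L/R = 12000/164000000 = 0.0731707 ms.
11 queued → 0.804878 ms.
Plus remaining 8000 bits of current packet: 0.0487805 ms.
Queuing delay = 0.854 ms.

0.854 ms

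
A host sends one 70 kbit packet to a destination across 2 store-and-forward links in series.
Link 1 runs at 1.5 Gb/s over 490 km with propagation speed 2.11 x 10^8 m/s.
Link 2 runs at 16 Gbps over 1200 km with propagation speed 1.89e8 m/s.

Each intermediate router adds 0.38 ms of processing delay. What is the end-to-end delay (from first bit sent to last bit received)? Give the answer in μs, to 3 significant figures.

L = 70000 bits.
Transmission delays (L/R per hop): 46.6667, 4.375 μs; sum = 51.0417 μs.
Propagation delays (d/s per hop): 2322.27, 6349.21 μs; sum = 8671.48 μs.
Processing at 1 router(s): 1 × 0.38 ms = 380 μs.
End-to-end = 9100 μs.

9100 μs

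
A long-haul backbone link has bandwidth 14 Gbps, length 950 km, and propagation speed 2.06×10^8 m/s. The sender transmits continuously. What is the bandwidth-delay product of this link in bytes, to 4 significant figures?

8070000 bytes

Propagation delay = 950000 / 206000000 = 0.00461165 s.
BDP = R × t_prop = 14000000000 × 0.00461165 = 64563100 bits.
In bytes: 64563100/8 = 8070000 bytes.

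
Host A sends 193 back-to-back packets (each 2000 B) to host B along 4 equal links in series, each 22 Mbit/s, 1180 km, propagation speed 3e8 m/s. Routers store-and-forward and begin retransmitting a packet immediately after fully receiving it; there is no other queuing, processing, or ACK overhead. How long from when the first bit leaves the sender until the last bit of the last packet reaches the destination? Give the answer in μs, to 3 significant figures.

158000 μs

Per-hop transmission t_tx = L/R = 16000/22000000 = 727.273 μs.
Per-hop propagation t_prop = 1180000/300000000 = 3933.33 μs.
Pipeline fill: first packet needs 4·t_tx to clear all hops; remaining 192 packets each add one t_tx.
Total = (4+193-1)·t_tx + 4·t_prop = 196·727.273 + 4·3933.33 = 158000 μs.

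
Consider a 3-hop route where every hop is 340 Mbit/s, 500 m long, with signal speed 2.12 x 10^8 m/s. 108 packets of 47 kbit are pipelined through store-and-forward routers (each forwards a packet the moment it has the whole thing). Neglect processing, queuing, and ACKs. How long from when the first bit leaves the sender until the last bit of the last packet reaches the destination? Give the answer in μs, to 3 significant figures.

15200 μs

Per-hop transmission t_tx = L/R = 47000/340000000 = 138.235 μs.
Per-hop propagation t_prop = 500/212000000 = 2.35849 μs.
Pipeline fill: first packet needs 3·t_tx to clear all hops; remaining 107 packets each add one t_tx.
Total = (3+108-1)·t_tx + 3·t_prop = 110·138.235 + 3·2.35849 = 15200 μs.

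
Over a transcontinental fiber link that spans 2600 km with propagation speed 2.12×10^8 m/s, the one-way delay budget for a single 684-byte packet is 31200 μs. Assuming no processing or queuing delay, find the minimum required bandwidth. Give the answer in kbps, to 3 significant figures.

289 kbps

L = 5472 bits.
Propagation delay = 2600000 / 212000000 = 12264.2 μs.
Transmission budget = 31200 − 12264.2 = 18935.8 μs.
R ≥ L / t_tx = 5472 bits / 0.0189358 s = 289 kbps.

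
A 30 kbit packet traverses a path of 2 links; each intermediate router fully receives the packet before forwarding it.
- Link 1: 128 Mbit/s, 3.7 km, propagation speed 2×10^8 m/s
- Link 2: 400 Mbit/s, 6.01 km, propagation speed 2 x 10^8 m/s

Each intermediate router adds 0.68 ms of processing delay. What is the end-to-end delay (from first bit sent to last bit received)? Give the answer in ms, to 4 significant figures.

1.038 ms

L = 30000 bits.
Transmission delays (L/R per hop): 0.234375, 0.075 ms; sum = 0.309375 ms.
Propagation delays (d/s per hop): 0.0185, 0.03005 ms; sum = 0.04855 ms.
Processing at 1 router(s): 1 × 0.68 ms = 0.68 ms.
End-to-end = 1.038 ms.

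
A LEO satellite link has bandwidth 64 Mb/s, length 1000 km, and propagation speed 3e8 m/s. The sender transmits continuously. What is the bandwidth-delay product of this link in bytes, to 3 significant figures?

Propagation delay = 1000000 / 300000000 = 0.00333333 s.
BDP = R × t_prop = 64000000 × 0.00333333 = 213333 bits.
In bytes: 213333/8 = 26700 bytes.

26700 bytes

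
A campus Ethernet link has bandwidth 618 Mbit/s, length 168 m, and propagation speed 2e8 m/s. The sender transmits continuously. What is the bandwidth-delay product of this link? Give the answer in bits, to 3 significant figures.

Propagation delay = 168 / 200000000 = 8.4e-07 s.
BDP = R × t_prop = 618000000 × 8.4e-07 = 519.12 bits.

519 bits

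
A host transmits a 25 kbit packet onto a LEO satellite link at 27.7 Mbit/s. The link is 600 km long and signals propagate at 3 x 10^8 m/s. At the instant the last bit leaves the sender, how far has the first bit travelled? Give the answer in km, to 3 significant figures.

271 km

t_tx = L/R = 25000/27700000 = 0.000902527 s.
Distance = s × t_tx = 300000000 × 0.000902527 = 271 km.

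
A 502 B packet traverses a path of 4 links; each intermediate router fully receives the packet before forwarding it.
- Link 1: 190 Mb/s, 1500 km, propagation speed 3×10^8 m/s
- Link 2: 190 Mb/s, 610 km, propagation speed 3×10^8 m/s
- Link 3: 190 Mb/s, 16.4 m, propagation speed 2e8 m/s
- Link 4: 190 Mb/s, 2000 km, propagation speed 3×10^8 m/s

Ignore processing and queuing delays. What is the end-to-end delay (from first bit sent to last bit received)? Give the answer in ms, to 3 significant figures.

L = 502 × 8 = 4016 bits.
Transmission delay per hop = L/R = 4016/190000000 = 0.0211368 ms; 4 hops → 0.0845474 ms.
Propagation delays (d/s per hop): 5, 2.03333, 8.2e-05, 6.66667 ms; sum = 13.7001 ms.
End-to-end = 13.8 ms.

13.8 ms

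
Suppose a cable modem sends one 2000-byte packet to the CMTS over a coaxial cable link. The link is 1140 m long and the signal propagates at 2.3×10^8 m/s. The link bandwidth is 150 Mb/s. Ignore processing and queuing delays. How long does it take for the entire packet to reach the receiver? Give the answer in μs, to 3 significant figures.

L = 2000 × 8 = 16000 bits.
Transmission delay = L/R = 16000 / 150000000 = 106.667 μs.
Propagation delay = d/s = 1140 m / 2.3e+08 m/s = 4.95652 μs.
Total = 112 μs.

112 μs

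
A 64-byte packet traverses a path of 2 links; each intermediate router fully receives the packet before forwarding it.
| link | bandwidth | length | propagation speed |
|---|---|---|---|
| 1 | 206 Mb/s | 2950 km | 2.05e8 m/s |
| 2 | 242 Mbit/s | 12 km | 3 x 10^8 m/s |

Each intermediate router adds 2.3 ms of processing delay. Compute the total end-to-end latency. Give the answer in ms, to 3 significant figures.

16.7 ms

L = 64 × 8 = 512 bits.
Transmission delays (L/R per hop): 0.00248544, 0.0021157 ms; sum = 0.00460114 ms.
Propagation delays (d/s per hop): 14.3902, 0.04 ms; sum = 14.4302 ms.
Processing at 1 router(s): 1 × 2.3 ms = 2.3 ms.
End-to-end = 16.7 ms.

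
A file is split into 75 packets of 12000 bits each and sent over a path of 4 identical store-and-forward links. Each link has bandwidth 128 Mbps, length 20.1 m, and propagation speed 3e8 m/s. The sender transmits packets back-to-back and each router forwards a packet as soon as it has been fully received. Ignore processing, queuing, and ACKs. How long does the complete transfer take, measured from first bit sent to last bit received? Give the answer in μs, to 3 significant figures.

Per-hop transmission t_tx = L/R = 12000/128000000 = 93.75 μs.
Per-hop propagation t_prop = 20.1/300000000 = 0.067 μs.
Pipeline fill: first packet needs 4·t_tx to clear all hops; remaining 74 packets each add one t_tx.
Total = (4+75-1)·t_tx + 4·t_prop = 78·93.75 + 4·0.067 = 7310 μs.

7310 μs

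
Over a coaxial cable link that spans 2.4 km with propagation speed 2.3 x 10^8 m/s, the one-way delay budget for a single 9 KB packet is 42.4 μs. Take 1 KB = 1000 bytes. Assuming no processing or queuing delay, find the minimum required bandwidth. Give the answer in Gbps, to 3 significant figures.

2.25 Gbps

L = 72000 bits.
Propagation delay = 2400 / 2.3e+08 = 10.4348 μs.
Transmission budget = 42.4 − 10.4348 = 31.9652 μs.
R ≥ L / t_tx = 72000 bits / 3.19652e-05 s = 2.25 Gbps.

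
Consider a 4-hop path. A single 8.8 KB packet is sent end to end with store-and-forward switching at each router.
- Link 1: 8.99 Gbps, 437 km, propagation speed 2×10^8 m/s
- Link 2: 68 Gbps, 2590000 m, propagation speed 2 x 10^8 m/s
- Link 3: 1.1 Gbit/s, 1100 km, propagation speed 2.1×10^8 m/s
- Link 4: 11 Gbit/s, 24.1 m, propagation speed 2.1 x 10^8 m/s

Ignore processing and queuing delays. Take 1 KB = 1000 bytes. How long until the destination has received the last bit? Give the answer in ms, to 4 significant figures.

L = 70400 bits.
Transmission delays (L/R per hop): 0.00783092, 0.00103529, 0.064, 0.0064 ms; sum = 0.0792662 ms.
Propagation delays (d/s per hop): 2.185, 12.95, 5.2381, 0.000114762 ms; sum = 20.3732 ms.
End-to-end = 20.45 ms.

20.45 ms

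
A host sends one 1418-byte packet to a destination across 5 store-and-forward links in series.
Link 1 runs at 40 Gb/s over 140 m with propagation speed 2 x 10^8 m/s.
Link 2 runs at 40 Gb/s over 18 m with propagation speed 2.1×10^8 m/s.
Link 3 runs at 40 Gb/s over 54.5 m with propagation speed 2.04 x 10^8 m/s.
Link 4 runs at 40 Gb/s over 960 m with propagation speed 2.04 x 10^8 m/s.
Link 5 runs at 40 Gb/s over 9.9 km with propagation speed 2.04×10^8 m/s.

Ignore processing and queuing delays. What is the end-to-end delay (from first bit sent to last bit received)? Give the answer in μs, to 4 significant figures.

L = 1418 × 8 = 11344 bits.
Transmission delay per hop = L/R = 11344/40000000000 = 0.2836 μs; 5 hops → 1.418 μs.
Propagation delays (d/s per hop): 0.7, 0.0857143, 0.267157, 4.70588, 48.5294 μs; sum = 54.2882 μs.
End-to-end = 55.71 μs.

55.71 μs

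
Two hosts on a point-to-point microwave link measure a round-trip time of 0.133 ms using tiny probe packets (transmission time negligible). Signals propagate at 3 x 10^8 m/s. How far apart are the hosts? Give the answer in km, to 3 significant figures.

20.0 km

One-way propagation = RTT/2 = 0.0665 ms.
d = s × t = 300000000 × 6.65e-05 = 20.0 km.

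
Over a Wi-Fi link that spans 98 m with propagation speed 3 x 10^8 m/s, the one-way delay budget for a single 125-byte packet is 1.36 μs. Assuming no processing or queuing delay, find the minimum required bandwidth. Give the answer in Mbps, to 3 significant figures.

968 Mbps

L = 1000 bits.
Propagation delay = 98 / 300000000 = 0.326667 μs.
Transmission budget = 1.36 − 0.326667 = 1.03333 μs.
R ≥ L / t_tx = 1000 bits / 1.03333e-06 s = 968 Mbps.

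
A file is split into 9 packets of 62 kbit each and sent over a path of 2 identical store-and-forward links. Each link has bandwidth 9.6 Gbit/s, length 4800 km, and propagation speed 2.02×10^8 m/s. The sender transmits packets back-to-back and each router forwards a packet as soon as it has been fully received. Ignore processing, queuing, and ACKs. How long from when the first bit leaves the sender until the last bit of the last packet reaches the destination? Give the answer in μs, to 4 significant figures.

47590 μs

Per-hop transmission t_tx = L/R = 62000/9600000000 = 6.45833 μs.
Per-hop propagation t_prop = 4800000/202000000 = 23762.4 μs.
Pipeline fill: first packet needs 2·t_tx to clear all hops; remaining 8 packets each add one t_tx.
Total = (2+9-1)·t_tx + 2·t_prop = 10·6.45833 + 2·23762.4 = 47590 μs.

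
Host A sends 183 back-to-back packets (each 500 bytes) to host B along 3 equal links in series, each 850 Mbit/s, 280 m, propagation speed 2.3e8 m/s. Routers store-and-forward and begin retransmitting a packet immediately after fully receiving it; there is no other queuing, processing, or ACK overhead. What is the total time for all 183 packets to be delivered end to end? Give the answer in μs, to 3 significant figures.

Per-hop transmission t_tx = L/R = 4000/850000000 = 4.70588 μs.
Per-hop propagation t_prop = 280/2.3e+08 = 1.21739 μs.
Pipeline fill: first packet needs 3·t_tx to clear all hops; remaining 182 packets each add one t_tx.
Total = (3+183-1)·t_tx + 3·t_prop = 185·4.70588 + 3·1.21739 = 874 μs.

874 μs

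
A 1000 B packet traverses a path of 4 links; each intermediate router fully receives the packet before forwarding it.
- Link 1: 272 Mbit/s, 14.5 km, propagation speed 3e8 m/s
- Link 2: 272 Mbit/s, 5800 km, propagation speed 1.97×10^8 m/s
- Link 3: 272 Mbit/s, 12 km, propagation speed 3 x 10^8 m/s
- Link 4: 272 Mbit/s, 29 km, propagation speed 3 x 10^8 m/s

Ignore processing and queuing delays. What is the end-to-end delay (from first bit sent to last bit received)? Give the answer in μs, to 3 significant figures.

29700 μs

L = 1000 × 8 = 8000 bits.
Transmission delay per hop = L/R = 8000/272000000 = 29.4118 μs; 4 hops → 117.647 μs.
Propagation delays (d/s per hop): 48.3333, 29441.6, 40, 96.6667 μs; sum = 29626.6 μs.
End-to-end = 29700 μs.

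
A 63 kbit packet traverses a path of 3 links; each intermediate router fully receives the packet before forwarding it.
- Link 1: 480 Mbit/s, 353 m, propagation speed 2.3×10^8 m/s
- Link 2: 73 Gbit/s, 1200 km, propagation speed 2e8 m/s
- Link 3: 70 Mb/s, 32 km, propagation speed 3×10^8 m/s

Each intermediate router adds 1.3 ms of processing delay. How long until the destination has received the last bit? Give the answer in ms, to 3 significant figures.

9.74 ms

L = 63000 bits.
Transmission delays (L/R per hop): 0.13125, 0.000863014, 0.9 ms; sum = 1.03211 ms.
Propagation delays (d/s per hop): 0.00153478, 6, 0.106667 ms; sum = 6.1082 ms.
Processing at 2 router(s): 2 × 1.3 ms = 2.6 ms.
End-to-end = 9.74 ms.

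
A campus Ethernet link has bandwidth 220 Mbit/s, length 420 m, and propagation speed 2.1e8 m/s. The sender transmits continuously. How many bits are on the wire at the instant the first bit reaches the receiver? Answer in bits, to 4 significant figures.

Propagation delay = 420 / 210000000 = 2e-06 s.
BDP = R × t_prop = 220000000 × 2e-06 = 440 bits.

440.0 bits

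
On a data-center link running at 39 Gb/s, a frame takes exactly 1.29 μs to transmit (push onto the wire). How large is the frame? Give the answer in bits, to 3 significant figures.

L = R × t_tx = 39000000000 b/s × 1.29e-06 s = 50310 bits.

50300 bits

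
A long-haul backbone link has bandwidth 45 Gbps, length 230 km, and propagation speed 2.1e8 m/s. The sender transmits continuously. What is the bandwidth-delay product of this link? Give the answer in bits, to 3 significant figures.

49300000 bits

Propagation delay = 230000 / 210000000 = 0.00109524 s.
BDP = R × t_prop = 45000000000 × 0.00109524 = 49285700 bits.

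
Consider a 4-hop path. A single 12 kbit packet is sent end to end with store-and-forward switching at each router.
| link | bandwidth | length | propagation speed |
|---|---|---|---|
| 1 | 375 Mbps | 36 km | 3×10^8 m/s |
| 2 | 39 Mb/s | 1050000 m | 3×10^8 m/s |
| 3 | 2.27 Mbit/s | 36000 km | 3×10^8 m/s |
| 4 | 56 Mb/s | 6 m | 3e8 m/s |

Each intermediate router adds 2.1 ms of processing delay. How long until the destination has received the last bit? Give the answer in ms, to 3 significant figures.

136 ms

L = 12000 bits.
Transmission delays (L/R per hop): 0.032, 0.307692, 5.28634, 0.214286 ms; sum = 5.84032 ms.
Propagation delays (d/s per hop): 0.12, 3.5, 120, 2e-05 ms; sum = 123.62 ms.
Processing at 3 router(s): 3 × 2.1 ms = 6.3 ms.
End-to-end = 136 ms.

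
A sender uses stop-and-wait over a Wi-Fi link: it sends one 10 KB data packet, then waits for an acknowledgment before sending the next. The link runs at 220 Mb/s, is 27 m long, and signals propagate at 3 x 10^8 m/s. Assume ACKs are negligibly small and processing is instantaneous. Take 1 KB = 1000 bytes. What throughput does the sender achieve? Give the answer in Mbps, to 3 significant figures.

t_tx = L/R = 80000/220000000 = 0.000363636 s.
t_prop = 27/300000000 = 9e-08 s; RTT = 1.8e-07 s.
Cycle = t_tx + RTT = 0.000363816 s.
Throughput = L / cycle = 80000 / 0.000363816 = 220 Mbps.

220 Mbps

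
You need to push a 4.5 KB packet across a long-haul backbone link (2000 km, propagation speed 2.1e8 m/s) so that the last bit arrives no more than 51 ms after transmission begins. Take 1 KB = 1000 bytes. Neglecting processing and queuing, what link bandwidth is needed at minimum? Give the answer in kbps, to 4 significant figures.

L = 36000 bits.
Propagation delay = 2000000 / 210000000 = 9.52381 ms.
Transmission budget = 51 − 9.52381 = 41.4762 ms.
R ≥ L / t_tx = 36000 bits / 0.0414762 s = 868.0 kbps.

868.0 kbps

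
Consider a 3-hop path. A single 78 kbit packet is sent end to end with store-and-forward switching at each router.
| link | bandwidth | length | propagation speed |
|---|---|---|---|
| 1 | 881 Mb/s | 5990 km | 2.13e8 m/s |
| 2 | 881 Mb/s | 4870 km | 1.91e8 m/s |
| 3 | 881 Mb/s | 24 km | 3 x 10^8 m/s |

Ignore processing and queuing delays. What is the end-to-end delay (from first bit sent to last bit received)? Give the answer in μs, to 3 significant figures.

L = 78000 bits.
Transmission delay per hop = L/R = 78000/881000000 = 88.5358 μs; 3 hops → 265.607 μs.
Propagation delays (d/s per hop): 28122.1, 25497.4, 80 μs; sum = 53699.4 μs.
End-to-end = 54000 μs.

54000 μs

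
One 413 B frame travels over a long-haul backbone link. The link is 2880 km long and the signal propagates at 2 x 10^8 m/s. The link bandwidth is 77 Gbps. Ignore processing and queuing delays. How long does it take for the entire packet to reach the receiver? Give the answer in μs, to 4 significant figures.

14400 μs

L = 413 × 8 = 3304 bits.
Transmission delay = L/R = 3304 / 77000000000 = 0.0429091 μs.
Propagation delay = d/s = 2880000 m / 200000000 m/s = 14400 μs.
Total = 14400 μs.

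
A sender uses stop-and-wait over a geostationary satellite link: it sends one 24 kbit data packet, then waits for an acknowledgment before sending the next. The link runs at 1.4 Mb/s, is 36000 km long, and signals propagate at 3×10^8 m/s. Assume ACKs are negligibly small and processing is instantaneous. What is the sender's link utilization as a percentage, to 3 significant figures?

6.67 %

t_tx = L/R = 24000/1400000 = 0.0171429 s.
t_prop = 36000000/300000000 = 0.12 s; RTT = 0.24 s.
Cycle = t_tx + RTT = 0.257143 s.
Utilization = t_tx / cycle = 0.0171429/0.257143 = 6.67 %.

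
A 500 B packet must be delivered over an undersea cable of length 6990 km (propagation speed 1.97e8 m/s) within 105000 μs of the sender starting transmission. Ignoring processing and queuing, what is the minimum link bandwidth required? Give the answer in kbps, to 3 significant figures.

L = 4000 bits.
Propagation delay = 6990000 / 197000000 = 35482.2 μs.
Transmission budget = 105000 − 35482.2 = 69517.8 μs.
R ≥ L / t_tx = 4000 bits / 0.0695178 s = 57.5 kbps.

57.5 kbps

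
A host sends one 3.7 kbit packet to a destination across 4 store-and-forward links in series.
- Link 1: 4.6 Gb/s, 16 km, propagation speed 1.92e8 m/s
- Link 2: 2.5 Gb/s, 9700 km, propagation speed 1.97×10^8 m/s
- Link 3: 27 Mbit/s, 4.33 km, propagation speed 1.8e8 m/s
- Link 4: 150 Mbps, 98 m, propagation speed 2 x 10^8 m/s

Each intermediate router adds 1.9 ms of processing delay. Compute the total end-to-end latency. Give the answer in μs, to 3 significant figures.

55200 μs

L = 3700 bits.
Transmission delays (L/R per hop): 0.804348, 1.48, 137.037, 24.6667 μs; sum = 163.988 μs.
Propagation delays (d/s per hop): 83.3333, 49238.6, 24.0556, 0.49 μs; sum = 49346.5 μs.
Processing at 3 router(s): 3 × 1.9 ms = 5700 μs.
End-to-end = 55200 μs.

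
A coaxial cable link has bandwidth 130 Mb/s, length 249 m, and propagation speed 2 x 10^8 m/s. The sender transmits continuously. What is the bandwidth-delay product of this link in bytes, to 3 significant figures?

20.2 bytes

Propagation delay = 249 / 200000000 = 1.245e-06 s.
BDP = R × t_prop = 130000000 × 1.245e-06 = 161.85 bits.
In bytes: 161.85/8 = 20.2 bytes.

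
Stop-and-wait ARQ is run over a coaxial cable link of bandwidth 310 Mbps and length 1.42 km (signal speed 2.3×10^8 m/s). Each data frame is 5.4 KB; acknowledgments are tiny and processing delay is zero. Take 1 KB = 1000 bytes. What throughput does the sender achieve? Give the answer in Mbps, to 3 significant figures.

285 Mbps

t_tx = L/R = 43200/310000000 = 0.000139355 s.
t_prop = 1420/2.3e+08 = 6.17391e-06 s; RTT = 1.23478e-05 s.
Cycle = t_tx + RTT = 0.000151703 s.
Throughput = L / cycle = 43200 / 0.000151703 = 285 Mbps.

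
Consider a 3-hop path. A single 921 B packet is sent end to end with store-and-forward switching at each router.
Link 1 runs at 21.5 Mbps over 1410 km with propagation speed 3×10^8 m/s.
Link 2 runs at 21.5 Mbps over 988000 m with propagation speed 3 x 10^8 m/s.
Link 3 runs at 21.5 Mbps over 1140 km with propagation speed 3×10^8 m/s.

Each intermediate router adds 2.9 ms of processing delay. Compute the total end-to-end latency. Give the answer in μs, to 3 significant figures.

18600 μs

L = 921 × 8 = 7368 bits.
Transmission delay per hop = L/R = 7368/21500000 = 342.698 μs; 3 hops → 1028.09 μs.
Propagation delays (d/s per hop): 4700, 3293.33, 3800 μs; sum = 11793.3 μs.
Processing at 2 router(s): 2 × 2.9 ms = 5800 μs.
End-to-end = 18600 μs.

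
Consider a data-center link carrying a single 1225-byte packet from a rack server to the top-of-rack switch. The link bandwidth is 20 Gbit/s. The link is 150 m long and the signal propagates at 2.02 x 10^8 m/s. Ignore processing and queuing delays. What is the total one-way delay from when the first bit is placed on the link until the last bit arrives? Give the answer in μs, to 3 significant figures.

L = 1225 × 8 = 9800 bits.
Transmission delay = L/R = 9800 / 20000000000 = 0.49 μs.
Propagation delay = d/s = 150 m / 202000000 m/s = 0.742574 μs.
Total = 1.23 μs.

1.23 μs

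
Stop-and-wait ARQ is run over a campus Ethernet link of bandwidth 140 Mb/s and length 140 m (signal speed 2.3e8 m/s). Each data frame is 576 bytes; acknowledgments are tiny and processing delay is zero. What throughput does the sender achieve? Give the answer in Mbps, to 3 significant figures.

t_tx = L/R = 4608/140000000 = 3.29143e-05 s.
t_prop = 140/2.3e+08 = 6.08696e-07 s; RTT = 1.21739e-06 s.
Cycle = t_tx + RTT = 3.41317e-05 s.
Throughput = L / cycle = 4608 / 3.41317e-05 = 135 Mbps.

135 Mbps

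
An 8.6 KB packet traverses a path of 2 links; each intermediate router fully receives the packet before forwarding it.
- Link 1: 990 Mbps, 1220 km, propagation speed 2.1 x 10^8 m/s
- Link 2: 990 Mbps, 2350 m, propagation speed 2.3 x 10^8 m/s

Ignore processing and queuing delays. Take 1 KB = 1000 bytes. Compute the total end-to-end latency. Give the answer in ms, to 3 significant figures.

5.96 ms

L = 68800 bits.
Transmission delay per hop = L/R = 68800/990000000 = 0.0694949 ms; 2 hops → 0.13899 ms.
Propagation delays (d/s per hop): 5.80952, 0.0102174 ms; sum = 5.81974 ms.
End-to-end = 5.96 ms.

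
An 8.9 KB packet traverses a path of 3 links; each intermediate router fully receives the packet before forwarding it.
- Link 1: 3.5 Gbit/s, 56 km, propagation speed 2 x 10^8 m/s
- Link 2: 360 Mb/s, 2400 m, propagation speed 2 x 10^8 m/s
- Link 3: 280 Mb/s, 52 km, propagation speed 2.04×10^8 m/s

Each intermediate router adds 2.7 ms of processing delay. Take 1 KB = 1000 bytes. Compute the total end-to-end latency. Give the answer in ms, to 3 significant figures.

L = 71200 bits.
Transmission delays (L/R per hop): 0.0203429, 0.197778, 0.254286 ms; sum = 0.472406 ms.
Propagation delays (d/s per hop): 0.28, 0.012, 0.254902 ms; sum = 0.546902 ms.
Processing at 2 router(s): 2 × 2.7 ms = 5.4 ms.
End-to-end = 6.42 ms.

6.42 ms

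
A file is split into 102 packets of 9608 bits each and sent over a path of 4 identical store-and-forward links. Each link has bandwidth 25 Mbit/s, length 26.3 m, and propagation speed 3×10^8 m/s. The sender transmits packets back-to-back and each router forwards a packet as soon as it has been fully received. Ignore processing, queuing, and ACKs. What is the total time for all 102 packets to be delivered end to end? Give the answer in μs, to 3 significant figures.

Per-hop transmission t_tx = L/R = 9608/25000000 = 384.32 μs.
Per-hop propagation t_prop = 26.3/300000000 = 0.0876667 μs.
Pipeline fill: first packet needs 4·t_tx to clear all hops; remaining 101 packets each add one t_tx.
Total = (4+102-1)·t_tx + 4·t_prop = 105·384.32 + 4·0.0876667 = 40400 μs.

40400 μs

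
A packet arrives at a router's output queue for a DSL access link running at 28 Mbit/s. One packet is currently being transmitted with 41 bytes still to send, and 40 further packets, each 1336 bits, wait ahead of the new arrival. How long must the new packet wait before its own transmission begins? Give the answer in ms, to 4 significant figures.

1.920 ms

Each queued packet: L/R = 1336/28000000 = 0.0477143 ms.
40 queued → 1.90857 ms.
Plus remaining 328 bits of current packet: 0.0117143 ms.
Queuing delay = 1.920 ms.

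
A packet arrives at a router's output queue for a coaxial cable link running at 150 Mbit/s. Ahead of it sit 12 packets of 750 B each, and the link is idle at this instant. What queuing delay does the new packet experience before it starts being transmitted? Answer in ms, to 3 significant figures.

0.480 ms

Each queued packet: L/R = 6000/150000000 = 0.04 ms.
12 queued → 0.48 ms.
Queuing delay = 0.480 ms.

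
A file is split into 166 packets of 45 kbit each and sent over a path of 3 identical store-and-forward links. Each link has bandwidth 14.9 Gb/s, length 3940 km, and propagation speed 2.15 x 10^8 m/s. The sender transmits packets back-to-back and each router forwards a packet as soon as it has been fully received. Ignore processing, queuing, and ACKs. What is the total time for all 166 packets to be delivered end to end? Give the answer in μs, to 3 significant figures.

Per-hop transmission t_tx = L/R = 45000/14900000000 = 3.02013 μs.
Per-hop propagation t_prop = 3940000/215000000 = 18325.6 μs.
Pipeline fill: first packet needs 3·t_tx to clear all hops; remaining 165 packets each add one t_tx.
Total = (3+166-1)·t_tx + 3·t_prop = 168·3.02013 + 3·18325.6 = 55500 μs.

55500 μs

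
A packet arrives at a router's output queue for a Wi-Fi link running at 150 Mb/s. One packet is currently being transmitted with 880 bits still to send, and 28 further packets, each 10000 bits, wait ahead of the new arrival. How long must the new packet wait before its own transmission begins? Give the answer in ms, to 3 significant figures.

Each queued packet: L/R = 10000/150000000 = 0.0666667 ms.
28 queued → 1.86667 ms.
Plus remaining 880 bits of current packet: 0.00586667 ms.
Queuing delay = 1.87 ms.

1.87 ms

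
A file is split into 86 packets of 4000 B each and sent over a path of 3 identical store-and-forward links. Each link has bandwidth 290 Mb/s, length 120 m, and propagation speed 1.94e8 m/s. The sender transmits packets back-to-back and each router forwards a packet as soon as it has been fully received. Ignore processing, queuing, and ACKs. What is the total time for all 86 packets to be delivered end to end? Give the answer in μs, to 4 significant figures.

9712 μs

Per-hop transmission t_tx = L/R = 32000/290000000 = 110.345 μs.
Per-hop propagation t_prop = 120/194000000 = 0.618557 μs.
Pipeline fill: first packet needs 3·t_tx to clear all hops; remaining 85 packets each add one t_tx.
Total = (3+86-1)·t_tx + 3·t_prop = 88·110.345 + 3·0.618557 = 9712 μs.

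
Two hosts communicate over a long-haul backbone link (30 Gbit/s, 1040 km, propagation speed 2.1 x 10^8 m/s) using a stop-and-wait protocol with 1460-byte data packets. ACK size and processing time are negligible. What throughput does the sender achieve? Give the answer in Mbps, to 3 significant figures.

1.18 Mbps

t_tx = L/R = 11680/30000000000 = 3.89333e-07 s.
t_prop = 1040000/210000000 = 0.00495238 s; RTT = 0.00990476 s.
Cycle = t_tx + RTT = 0.00990515 s.
Throughput = L / cycle = 11680 / 0.00990515 = 1.18 Mbps.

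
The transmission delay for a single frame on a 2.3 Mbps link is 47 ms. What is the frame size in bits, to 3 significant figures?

L = R × t_tx = 2300000 b/s × 0.047 s = 108100 bits.

108000 bits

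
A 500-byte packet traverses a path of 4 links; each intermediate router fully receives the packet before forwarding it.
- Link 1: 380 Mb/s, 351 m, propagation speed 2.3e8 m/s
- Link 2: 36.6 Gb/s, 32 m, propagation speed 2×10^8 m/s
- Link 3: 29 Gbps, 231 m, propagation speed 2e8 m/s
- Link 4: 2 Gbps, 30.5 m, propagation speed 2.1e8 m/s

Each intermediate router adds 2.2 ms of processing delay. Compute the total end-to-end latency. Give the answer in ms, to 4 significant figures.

6.616 ms

L = 500 × 8 = 4000 bits.
Transmission delays (L/R per hop): 0.0105263, 0.00010929, 0.000137931, 0.002 ms; sum = 0.0127735 ms.
Propagation delays (d/s per hop): 0.00152609, 0.00016, 0.001155, 0.000145238 ms; sum = 0.00298633 ms.
Processing at 3 router(s): 3 × 2.2 ms = 6.6 ms.
End-to-end = 6.616 ms.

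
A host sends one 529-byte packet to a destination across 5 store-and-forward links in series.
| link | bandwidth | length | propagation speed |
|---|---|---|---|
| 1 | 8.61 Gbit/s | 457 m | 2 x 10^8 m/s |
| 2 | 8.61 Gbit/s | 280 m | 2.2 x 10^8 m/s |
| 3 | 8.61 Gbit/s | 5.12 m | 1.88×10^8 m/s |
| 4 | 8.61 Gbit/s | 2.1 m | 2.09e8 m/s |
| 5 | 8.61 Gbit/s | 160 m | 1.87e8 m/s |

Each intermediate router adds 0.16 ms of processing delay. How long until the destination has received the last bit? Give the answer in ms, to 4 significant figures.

L = 529 × 8 = 4232 bits.
Transmission delay per hop = L/R = 4232/8610000000 = 0.000491521 ms; 5 hops → 0.00245761 ms.
Propagation delays (d/s per hop): 0.002285, 0.00127273, 2.7234e-05, 1.00478e-05, 0.000855615 ms; sum = 0.00445062 ms.
Processing at 4 router(s): 4 × 0.16 ms = 0.64 ms.
End-to-end = 0.6469 ms.

0.6469 ms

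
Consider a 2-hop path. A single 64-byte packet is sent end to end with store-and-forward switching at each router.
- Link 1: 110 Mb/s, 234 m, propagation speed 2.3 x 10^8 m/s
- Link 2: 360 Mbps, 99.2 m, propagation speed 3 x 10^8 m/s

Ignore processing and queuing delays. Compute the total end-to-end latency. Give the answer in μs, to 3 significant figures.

7.42 μs

L = 64 × 8 = 512 bits.
Transmission delays (L/R per hop): 4.65455, 1.42222 μs; sum = 6.07677 μs.
Propagation delays (d/s per hop): 1.01739, 0.330667 μs; sum = 1.34806 μs.
End-to-end = 7.42 μs.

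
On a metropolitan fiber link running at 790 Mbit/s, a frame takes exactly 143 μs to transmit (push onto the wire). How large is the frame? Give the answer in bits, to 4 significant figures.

L = R × t_tx = 790000000 b/s × 0.000143 s = 112970 bits.

113000 bits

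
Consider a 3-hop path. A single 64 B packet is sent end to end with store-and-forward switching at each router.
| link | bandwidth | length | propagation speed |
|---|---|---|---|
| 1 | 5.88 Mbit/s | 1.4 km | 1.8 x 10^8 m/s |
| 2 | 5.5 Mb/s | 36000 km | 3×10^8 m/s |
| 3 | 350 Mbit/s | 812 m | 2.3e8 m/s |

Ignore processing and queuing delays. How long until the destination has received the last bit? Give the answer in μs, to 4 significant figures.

L = 64 × 8 = 512 bits.
Transmission delays (L/R per hop): 87.0748, 93.0909, 1.46286 μs; sum = 181.629 μs.
Propagation delays (d/s per hop): 7.77778, 120000, 3.53043 μs; sum = 120011 μs.
End-to-end = 120200 μs.

120200 μs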